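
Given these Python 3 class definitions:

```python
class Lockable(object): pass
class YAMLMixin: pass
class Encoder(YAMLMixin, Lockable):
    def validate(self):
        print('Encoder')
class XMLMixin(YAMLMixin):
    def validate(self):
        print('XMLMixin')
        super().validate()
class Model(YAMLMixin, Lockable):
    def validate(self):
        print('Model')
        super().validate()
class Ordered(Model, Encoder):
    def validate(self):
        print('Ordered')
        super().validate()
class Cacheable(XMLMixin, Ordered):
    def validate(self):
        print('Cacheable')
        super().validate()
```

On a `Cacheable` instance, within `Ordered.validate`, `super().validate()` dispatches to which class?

Model

L[Cacheable] = Cacheable + merge(L[XMLMixin], L[Ordered], [XMLMixin Ordered])
  take XMLMixin:  [XMLMixin YAMLMixin object] + [Ordered Model Encoder YAMLMixin Lockable object] + [XMLMixin Ordered]
  take Ordered:  [YAMLMixin object] + [Ordered Model Encoder YAMLMixin Lockable object] + [Ordered]
  take Model:  [YAMLMixin object] + [Model Encoder YAMLMixin Lockable object]
  take Encoder:  [YAMLMixin object] + [Encoder YAMLMixin Lockable object]
  take YAMLMixin:  [YAMLMixin object] + [YAMLMixin Lockable object]
  take Lockable:  [object] + [Lockable object]
  take object:  [object] + [object]
MRO: Cacheable XMLMixin Ordered Model Encoder YAMLMixin Lockable object
super() in Ordered.validate on a Cacheable instance goes to the class after Ordered in Cacheable's MRO: Model.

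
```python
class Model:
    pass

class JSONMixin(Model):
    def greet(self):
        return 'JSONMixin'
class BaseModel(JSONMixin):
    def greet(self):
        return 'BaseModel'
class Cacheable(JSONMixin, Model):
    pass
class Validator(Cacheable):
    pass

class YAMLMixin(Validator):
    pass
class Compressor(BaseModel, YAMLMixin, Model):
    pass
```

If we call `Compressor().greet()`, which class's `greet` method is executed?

L[Compressor] = Compressor + merge(L[BaseModel], L[YAMLMixin], L[Model], [BaseModel YAMLMixin Model])
  take BaseModel:  [BaseModel JSONMixin Model object] + [YAMLMixin Validator Cacheable JSONMixin Model object] + [Model object] + [BaseModel YAMLMixin Model]
  take YAMLMixin:  [JSONMixin Model object] + [YAMLMixin Validator Cacheable JSONMixin Model object] + [Model object] + [YAMLMixin Model]
  take Validator:  [JSONMixin Model object] + [Validator Cacheable JSONMixin Model object] + [Model object] + [Model]
  take Cacheable:  [JSONMixin Model object] + [Cacheable JSONMixin Model object] + [Model object] + [Model]
  take JSONMixin:  [JSONMixin Model object] + [JSONMixin Model object] + [Model object] + [Model]
  take Model:  [Model object] + [Model object] + [Model object] + [Model]
  take object:  [object] + [object] + [object]
MRO: Compressor BaseModel YAMLMixin Validator Cacheable JSONMixin Model object
greet is defined in: BaseModel, JSONMixin. First along the MRO is BaseModel.

BaseModel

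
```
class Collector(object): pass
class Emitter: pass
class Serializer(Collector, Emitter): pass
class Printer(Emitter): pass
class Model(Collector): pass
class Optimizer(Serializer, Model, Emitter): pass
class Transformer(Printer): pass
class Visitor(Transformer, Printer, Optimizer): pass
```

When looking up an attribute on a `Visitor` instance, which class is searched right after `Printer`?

Optimizer

L[Visitor] = Visitor + merge(L[Transformer], L[Printer], L[Optimizer], [Transformer Printer Optimizer])
  take Transformer:  [Transformer Printer Emitter object] + [Printer Emitter object] + [Optimizer Serializer Model Collector Emitter object] + [Transformer Printer Optimizer]
  take Printer:  [Printer Emitter object] + [Printer Emitter object] + [Optimizer Serializer Model Collector Emitter object] + [Printer Optimizer]
  take Optimizer:  [Emitter object] + [Emitter object] + [Optimizer Serializer Model Collector Emitter object] + [Optimizer]
  take Serializer:  [Emitter object] + [Emitter object] + [Serializer Model Collector Emitter object]
  take Model:  [Emitter object] + [Emitter object] + [Model Collector Emitter object]
  take Collector:  [Emitter object] + [Emitter object] + [Collector Emitter object]
  take Emitter:  [Emitter object] + [Emitter object] + [Emitter object]
  take object:  [object] + [object] + [object]
MRO: Visitor Transformer Printer Optimizer Serializer Model Collector Emitter object
Printer is at position 2; next is Optimizer.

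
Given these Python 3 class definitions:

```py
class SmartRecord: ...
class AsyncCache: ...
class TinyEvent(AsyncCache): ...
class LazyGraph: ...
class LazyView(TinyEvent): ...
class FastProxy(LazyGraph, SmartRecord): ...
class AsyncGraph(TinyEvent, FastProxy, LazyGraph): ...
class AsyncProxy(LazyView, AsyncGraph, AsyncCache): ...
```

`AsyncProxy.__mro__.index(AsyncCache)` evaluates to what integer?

4

L[AsyncProxy] = AsyncProxy + merge(L[LazyView], L[AsyncGraph], L[AsyncCache], [LazyView AsyncGraph AsyncCache])
  take LazyView:  [LazyView TinyEvent AsyncCache object] + [AsyncGraph TinyEvent AsyncCache FastProxy LazyGraph SmartRecord object] + [AsyncCache object] + [LazyView AsyncGraph AsyncCache]
  take AsyncGraph:  [TinyEvent AsyncCache object] + [AsyncGraph TinyEvent AsyncCache FastProxy LazyGraph SmartRecord object] + [AsyncCache object] + [AsyncGraph AsyncCache]
  take TinyEvent:  [TinyEvent AsyncCache object] + [TinyEvent AsyncCache FastProxy LazyGraph SmartRecord object] + [AsyncCache object] + [AsyncCache]
  take AsyncCache:  [AsyncCache object] + [AsyncCache FastProxy LazyGraph SmartRecord object] + [AsyncCache object] + [AsyncCache]
  take FastProxy:  [object] + [FastProxy LazyGraph SmartRecord object] + [object]
  take LazyGraph:  [object] + [LazyGraph SmartRecord object] + [object]
  take SmartRecord:  [object] + [SmartRecord object] + [object]
  take object:  [object] + [object] + [object]
MRO: AsyncProxy LazyView AsyncGraph TinyEvent AsyncCache FastProxy LazyGraph SmartRecord object
AsyncCache sits at index 4.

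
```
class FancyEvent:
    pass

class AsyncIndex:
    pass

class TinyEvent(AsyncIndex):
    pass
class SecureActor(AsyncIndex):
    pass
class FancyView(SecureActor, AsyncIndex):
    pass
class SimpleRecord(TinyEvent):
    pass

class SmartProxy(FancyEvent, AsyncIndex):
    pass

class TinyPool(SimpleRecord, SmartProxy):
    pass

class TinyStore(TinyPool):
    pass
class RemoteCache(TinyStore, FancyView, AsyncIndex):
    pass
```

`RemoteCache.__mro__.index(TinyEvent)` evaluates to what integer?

L[RemoteCache] = RemoteCache + merge(L[TinyStore], L[FancyView], L[AsyncIndex], [TinyStore FancyView AsyncIndex])
  take TinyStore:  [TinyStore TinyPool SimpleRecord TinyEvent SmartProxy FancyEvent AsyncIndex object] + [FancyView SecureActor AsyncIndex object] + [AsyncIndex object] + [TinyStore FancyView AsyncIndex]
  take TinyPool:  [TinyPool SimpleRecord TinyEvent SmartProxy FancyEvent AsyncIndex object] + [FancyView SecureActor AsyncIndex object] + [AsyncIndex object] + [FancyView AsyncIndex]
  take SimpleRecord:  [SimpleRecord TinyEvent SmartProxy FancyEvent AsyncIndex object] + [FancyView SecureActor AsyncIndex object] + [AsyncIndex object] + [FancyView AsyncIndex]
  take TinyEvent:  [TinyEvent SmartProxy FancyEvent AsyncIndex object] + [FancyView SecureActor AsyncIndex object] + [AsyncIndex object] + [FancyView AsyncIndex]
  take SmartProxy:  [SmartProxy FancyEvent AsyncIndex object] + [FancyView SecureActor AsyncIndex object] + [AsyncIndex object] + [FancyView AsyncIndex]
  take FancyEvent:  [FancyEvent AsyncIndex object] + [FancyView SecureActor AsyncIndex object] + [AsyncIndex object] + [FancyView AsyncIndex]
  take FancyView:  [AsyncIndex object] + [FancyView SecureActor AsyncIndex object] + [AsyncIndex object] + [FancyView AsyncIndex]
  take SecureActor:  [AsyncIndex object] + [SecureActor AsyncIndex object] + [AsyncIndex object] + [AsyncIndex]
  take AsyncIndex:  [AsyncIndex object] + [AsyncIndex object] + [AsyncIndex object] + [AsyncIndex]
  take object:  [object] + [object] + [object]
MRO: RemoteCache TinyStore TinyPool SimpleRecord TinyEvent SmartProxy FancyEvent FancyView SecureActor AsyncIndex object
TinyEvent sits at index 4.

4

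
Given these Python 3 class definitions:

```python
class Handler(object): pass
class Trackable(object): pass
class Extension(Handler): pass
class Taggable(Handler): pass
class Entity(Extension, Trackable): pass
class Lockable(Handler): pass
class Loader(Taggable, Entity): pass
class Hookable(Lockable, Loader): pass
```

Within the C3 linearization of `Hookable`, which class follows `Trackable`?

L[Hookable] = Hookable + merge(L[Lockable], L[Loader], [Lockable Loader])
  take Lockable:  [Lockable Handler object] + [Loader Taggable Entity Extension Handler Trackable object] + [Lockable Loader]
  take Loader:  [Handler object] + [Loader Taggable Entity Extension Handler Trackable object] + [Loader]
  take Taggable:  [Handler object] + [Taggable Entity Extension Handler Trackable object]
  take Entity:  [Handler object] + [Entity Extension Handler Trackable object]
  take Extension:  [Handler object] + [Extension Handler Trackable object]
  take Handler:  [Handler object] + [Handler Trackable object]
  take Trackable:  [object] + [Trackable object]
  take object:  [object] + [object]
MRO: Hookable Lockable Loader Taggable Entity Extension Handler Trackable object
Trackable is at position 7; next is object.

object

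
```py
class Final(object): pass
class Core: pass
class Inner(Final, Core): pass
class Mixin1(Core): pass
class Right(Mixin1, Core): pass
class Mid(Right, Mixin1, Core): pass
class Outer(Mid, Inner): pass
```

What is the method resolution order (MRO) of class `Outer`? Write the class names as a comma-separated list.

L[Outer] = Outer + merge(L[Mid], L[Inner], [Mid Inner])
  take Mid:  [Mid Right Mixin1 Core object] + [Inner Final Core object] + [Mid Inner]
  take Right:  [Right Mixin1 Core object] + [Inner Final Core object] + [Inner]
  take Mixin1:  [Mixin1 Core object] + [Inner Final Core object] + [Inner]
  take Inner:  [Core object] + [Inner Final Core object] + [Inner]
  take Final:  [Core object] + [Final Core object]
  take Core:  [Core object] + [Core object]
  take object:  [object] + [object]

Outer, Mid, Right, Mixin1, Inner, Final, Core, object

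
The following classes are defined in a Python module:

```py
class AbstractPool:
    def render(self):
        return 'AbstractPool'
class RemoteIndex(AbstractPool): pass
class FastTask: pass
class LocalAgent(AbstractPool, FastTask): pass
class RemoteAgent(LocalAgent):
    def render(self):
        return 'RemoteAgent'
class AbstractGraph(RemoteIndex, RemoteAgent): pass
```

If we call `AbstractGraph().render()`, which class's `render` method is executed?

L[AbstractGraph] = AbstractGraph + merge(L[RemoteIndex], L[RemoteAgent], [RemoteIndex RemoteAgent])
  take RemoteIndex:  [RemoteIndex AbstractPool object] + [RemoteAgent LocalAgent AbstractPool FastTask object] + [RemoteIndex RemoteAgent]
  take RemoteAgent:  [AbstractPool object] + [RemoteAgent LocalAgent AbstractPool FastTask object] + [RemoteAgent]
  take LocalAgent:  [AbstractPool object] + [LocalAgent AbstractPool FastTask object]
  take AbstractPool:  [AbstractPool object] + [AbstractPool FastTask object]
  take FastTask:  [object] + [FastTask object]
  take object:  [object] + [object]
MRO: AbstractGraph RemoteIndex RemoteAgent LocalAgent AbstractPool FastTask object
render is defined in: AbstractPool, RemoteAgent. First along the MRO is RemoteAgent.

RemoteAgent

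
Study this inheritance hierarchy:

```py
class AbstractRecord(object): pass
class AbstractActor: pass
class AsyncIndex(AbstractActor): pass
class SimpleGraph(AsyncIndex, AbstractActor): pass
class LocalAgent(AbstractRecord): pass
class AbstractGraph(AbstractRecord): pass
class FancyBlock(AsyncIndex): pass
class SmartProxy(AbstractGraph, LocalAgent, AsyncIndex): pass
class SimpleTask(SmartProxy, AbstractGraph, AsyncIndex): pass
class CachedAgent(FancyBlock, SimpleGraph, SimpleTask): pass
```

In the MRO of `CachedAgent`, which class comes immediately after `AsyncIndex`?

L[CachedAgent] = CachedAgent + merge(L[FancyBlock], L[SimpleGraph], L[SimpleTask], [FancyBlock SimpleGraph SimpleTask])
  take FancyBlock:  [FancyBlock AsyncIndex AbstractActor object] + [SimpleGraph AsyncIndex AbstractActor object] + [SimpleTask SmartProxy AbstractGraph LocalAgent AbstractRecord AsyncIndex AbstractActor object] + [FancyBlock SimpleGraph SimpleTask]
  take SimpleGraph:  [AsyncIndex AbstractActor object] + [SimpleGraph AsyncIndex AbstractActor object] + [SimpleTask SmartProxy AbstractGraph LocalAgent AbstractRecord AsyncIndex AbstractActor object] + [SimpleGraph SimpleTask]
  take SimpleTask:  [AsyncIndex AbstractActor object] + [AsyncIndex AbstractActor object] + [SimpleTask SmartProxy AbstractGraph LocalAgent AbstractRecord AsyncIndex AbstractActor object] + [SimpleTask]
  take SmartProxy:  [AsyncIndex AbstractActor object] + [AsyncIndex AbstractActor object] + [SmartProxy AbstractGraph LocalAgent AbstractRecord AsyncIndex AbstractActor object]
  take AbstractGraph:  [AsyncIndex AbstractActor object] + [AsyncIndex AbstractActor object] + [AbstractGraph LocalAgent AbstractRecord AsyncIndex AbstractActor object]
  take LocalAgent:  [AsyncIndex AbstractActor object] + [AsyncIndex AbstractActor object] + [LocalAgent AbstractRecord AsyncIndex AbstractActor object]
  take AbstractRecord:  [AsyncIndex AbstractActor object] + [AsyncIndex AbstractActor object] + [AbstractRecord AsyncIndex AbstractActor object]
  take AsyncIndex:  [AsyncIndex AbstractActor object] + [AsyncIndex AbstractActor object] + [AsyncIndex AbstractActor object]
  take AbstractActor:  [AbstractActor object] + [AbstractActor object] + [AbstractActor object]
  take object:  [object] + [object] + [object]
MRO: CachedAgent FancyBlock SimpleGraph SimpleTask SmartProxy AbstractGraph LocalAgent AbstractRecord AsyncIndex AbstractActor object
AsyncIndex is at position 8; next is AbstractActor.

AbstractActor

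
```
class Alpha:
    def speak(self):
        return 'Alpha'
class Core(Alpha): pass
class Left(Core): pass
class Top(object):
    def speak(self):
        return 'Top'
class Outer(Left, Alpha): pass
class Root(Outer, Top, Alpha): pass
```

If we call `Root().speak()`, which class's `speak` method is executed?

L[Root] = Root + merge(L[Outer], L[Top], L[Alpha], [Outer Top Alpha])
  take Outer:  [Outer Left Core Alpha object] + [Top object] + [Alpha object] + [Outer Top Alpha]
  take Left:  [Left Core Alpha object] + [Top object] + [Alpha object] + [Top Alpha]
  take Core:  [Core Alpha object] + [Top object] + [Alpha object] + [Top Alpha]
  take Top:  [Alpha object] + [Top object] + [Alpha object] + [Top Alpha]
  take Alpha:  [Alpha object] + [object] + [Alpha object] + [Alpha]
  take object:  [object] + [object] + [object]
MRO: Root Outer Left Core Top Alpha object
speak is defined in: Alpha, Top. First along the MRO is Top.

Top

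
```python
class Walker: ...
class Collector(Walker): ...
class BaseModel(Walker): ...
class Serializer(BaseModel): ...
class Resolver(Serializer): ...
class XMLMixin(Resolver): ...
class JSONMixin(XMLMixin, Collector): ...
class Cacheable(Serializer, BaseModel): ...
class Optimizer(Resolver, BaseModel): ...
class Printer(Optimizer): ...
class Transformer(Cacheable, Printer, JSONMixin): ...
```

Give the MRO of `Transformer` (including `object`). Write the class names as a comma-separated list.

Transformer, Cacheable, Printer, Optimizer, JSONMixin, XMLMixin, Resolver, Serializer, BaseModel, Collector, Walker, object

L[Transformer] = Transformer + merge(L[Cacheable], L[Printer], L[JSONMixin], [Cacheable Printer JSONMixin])
  take Cacheable:  [Cacheable Serializer BaseModel Walker object] + [Printer Optimizer Resolver Serializer BaseModel Walker object] + [JSONMixin XMLMixin Resolver Serializer BaseModel Collector Walker object] + [Cacheable Printer JSONMixin]
  take Printer:  [Serializer BaseModel Walker object] + [Printer Optimizer Resolver Serializer BaseModel Walker object] + [JSONMixin XMLMixin Resolver Serializer BaseModel Collector Walker object] + [Printer JSONMixin]
  take Optimizer:  [Serializer BaseModel Walker object] + [Optimizer Resolver Serializer BaseModel Walker object] + [JSONMixin XMLMixin Resolver Serializer BaseModel Collector Walker object] + [JSONMixin]
  take JSONMixin:  [Serializer BaseModel Walker object] + [Resolver Serializer BaseModel Walker object] + [JSONMixin XMLMixin Resolver Serializer BaseModel Collector Walker object] + [JSONMixin]
  take XMLMixin:  [Serializer BaseModel Walker object] + [Resolver Serializer BaseModel Walker object] + [XMLMixin Resolver Serializer BaseModel Collector Walker object]
  take Resolver:  [Serializer BaseModel Walker object] + [Resolver Serializer BaseModel Walker object] + [Resolver Serializer BaseModel Collector Walker object]
  take Serializer:  [Serializer BaseModel Walker object] + [Serializer BaseModel Walker object] + [Serializer BaseModel Collector Walker object]
  take BaseModel:  [BaseModel Walker object] + [BaseModel Walker object] + [BaseModel Collector Walker object]
  take Collector:  [Walker object] + [Walker object] + [Collector Walker object]
  take Walker:  [Walker object] + [Walker object] + [Walker object]
  take object:  [object] + [object] + [object]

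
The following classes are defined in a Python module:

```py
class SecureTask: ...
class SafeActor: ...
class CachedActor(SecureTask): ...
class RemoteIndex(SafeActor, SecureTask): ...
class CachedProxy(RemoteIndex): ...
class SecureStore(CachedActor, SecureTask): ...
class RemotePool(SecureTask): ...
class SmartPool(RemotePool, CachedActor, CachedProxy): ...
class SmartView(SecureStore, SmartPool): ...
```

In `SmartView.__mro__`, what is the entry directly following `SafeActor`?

SecureTask

L[SmartView] = SmartView + merge(L[SecureStore], L[SmartPool], [SecureStore SmartPool])
  take SecureStore:  [SecureStore CachedActor SecureTask object] + [SmartPool RemotePool CachedActor CachedProxy RemoteIndex SafeActor SecureTask object] + [SecureStore SmartPool]
  take SmartPool:  [CachedActor SecureTask object] + [SmartPool RemotePool CachedActor CachedProxy RemoteIndex SafeActor SecureTask object] + [SmartPool]
  take RemotePool:  [CachedActor SecureTask object] + [RemotePool CachedActor CachedProxy RemoteIndex SafeActor SecureTask object]
  take CachedActor:  [CachedActor SecureTask object] + [CachedActor CachedProxy RemoteIndex SafeActor SecureTask object]
  take CachedProxy:  [SecureTask object] + [CachedProxy RemoteIndex SafeActor SecureTask object]
  take RemoteIndex:  [SecureTask object] + [RemoteIndex SafeActor SecureTask object]
  take SafeActor:  [SecureTask object] + [SafeActor SecureTask object]
  take SecureTask:  [SecureTask object] + [SecureTask object]
  take object:  [object] + [object]
MRO: SmartView SecureStore SmartPool RemotePool CachedActor CachedProxy RemoteIndex SafeActor SecureTask object
SafeActor is at position 7; next is SecureTask.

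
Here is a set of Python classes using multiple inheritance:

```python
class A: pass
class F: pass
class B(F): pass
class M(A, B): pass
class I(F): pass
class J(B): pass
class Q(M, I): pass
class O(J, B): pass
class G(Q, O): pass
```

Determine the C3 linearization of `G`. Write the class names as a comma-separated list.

G, Q, M, A, O, J, B, I, F, object

L[G] = G + merge(L[Q], L[O], [Q O])
  take Q:  [Q M A B I F object] + [O J B F object] + [Q O]
  take M:  [M A B I F object] + [O J B F object] + [O]
  take A:  [A B I F object] + [O J B F object] + [O]
  take O:  [B I F object] + [O J B F object] + [O]
  take J:  [B I F object] + [J B F object]
  take B:  [B I F object] + [B F object]
  take I:  [I F object] + [F object]
  take F:  [F object] + [F object]
  take object:  [object] + [object]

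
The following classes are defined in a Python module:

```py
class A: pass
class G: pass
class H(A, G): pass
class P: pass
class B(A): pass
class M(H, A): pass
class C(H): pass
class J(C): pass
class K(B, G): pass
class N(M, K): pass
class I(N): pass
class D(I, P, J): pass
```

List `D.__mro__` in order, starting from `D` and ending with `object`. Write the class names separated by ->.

D -> I -> N -> M -> P -> J -> C -> H -> K -> B -> A -> G -> object

L[D] = D + merge(L[I], L[P], L[J], [I P J])
  take I:  [I N M H K B A G object] + [P object] + [J C H A G object] + [I P J]
  take N:  [N M H K B A G object] + [P object] + [J C H A G object] + [P J]
  take M:  [M H K B A G object] + [P object] + [J C H A G object] + [P J]
  take P:  [H K B A G object] + [P object] + [J C H A G object] + [P J]
  take J:  [H K B A G object] + [object] + [J C H A G object] + [J]
  take C:  [H K B A G object] + [object] + [C H A G object]
  take H:  [H K B A G object] + [object] + [H A G object]
  take K:  [K B A G object] + [object] + [A G object]
  take B:  [B A G object] + [object] + [A G object]
  take A:  [A G object] + [object] + [A G object]
  take G:  [G object] + [object] + [G object]
  take object:  [object] + [object] + [object]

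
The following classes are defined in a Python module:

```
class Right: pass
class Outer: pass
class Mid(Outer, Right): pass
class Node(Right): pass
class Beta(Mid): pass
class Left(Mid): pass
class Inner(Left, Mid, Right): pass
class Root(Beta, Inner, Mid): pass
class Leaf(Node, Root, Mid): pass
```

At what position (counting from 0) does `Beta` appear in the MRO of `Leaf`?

3

L[Leaf] = Leaf + merge(L[Node], L[Root], L[Mid], [Node Root Mid])
  take Node:  [Node Right object] + [Root Beta Inner Left Mid Outer Right object] + [Mid Outer Right object] + [Node Root Mid]
  take Root:  [Right object] + [Root Beta Inner Left Mid Outer Right object] + [Mid Outer Right object] + [Root Mid]
  take Beta:  [Right object] + [Beta Inner Left Mid Outer Right object] + [Mid Outer Right object] + [Mid]
  take Inner:  [Right object] + [Inner Left Mid Outer Right object] + [Mid Outer Right object] + [Mid]
  take Left:  [Right object] + [Left Mid Outer Right object] + [Mid Outer Right object] + [Mid]
  take Mid:  [Right object] + [Mid Outer Right object] + [Mid Outer Right object] + [Mid]
  take Outer:  [Right object] + [Outer Right object] + [Outer Right object]
  take Right:  [Right object] + [Right object] + [Right object]
  take object:  [object] + [object] + [object]
MRO: Leaf Node Root Beta Inner Left Mid Outer Right object
Beta sits at index 3.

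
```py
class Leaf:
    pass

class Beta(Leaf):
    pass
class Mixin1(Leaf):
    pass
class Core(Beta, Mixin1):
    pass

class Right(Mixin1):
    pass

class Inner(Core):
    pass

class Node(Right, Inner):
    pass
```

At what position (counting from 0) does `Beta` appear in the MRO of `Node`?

L[Node] = Node + merge(L[Right], L[Inner], [Right Inner])
  take Right:  [Right Mixin1 Leaf object] + [Inner Core Beta Mixin1 Leaf object] + [Right Inner]
  take Inner:  [Mixin1 Leaf object] + [Inner Core Beta Mixin1 Leaf object] + [Inner]
  take Core:  [Mixin1 Leaf object] + [Core Beta Mixin1 Leaf object]
  take Beta:  [Mixin1 Leaf object] + [Beta Mixin1 Leaf object]
  take Mixin1:  [Mixin1 Leaf object] + [Mixin1 Leaf object]
  take Leaf:  [Leaf object] + [Leaf object]
  take object:  [object] + [object]
MRO: Node Right Inner Core Beta Mixin1 Leaf object
Beta sits at index 4.

4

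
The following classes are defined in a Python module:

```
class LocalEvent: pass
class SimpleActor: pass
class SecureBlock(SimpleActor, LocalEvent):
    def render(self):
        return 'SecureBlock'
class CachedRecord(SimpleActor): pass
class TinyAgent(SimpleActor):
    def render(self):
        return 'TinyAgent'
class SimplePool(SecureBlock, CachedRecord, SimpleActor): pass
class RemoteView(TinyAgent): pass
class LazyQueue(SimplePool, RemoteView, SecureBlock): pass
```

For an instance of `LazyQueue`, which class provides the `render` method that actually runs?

SecureBlock

L[LazyQueue] = LazyQueue + merge(L[SimplePool], L[RemoteView], L[SecureBlock], [SimplePool RemoteView SecureBlock])
  take SimplePool:  [SimplePool SecureBlock CachedRecord SimpleActor LocalEvent object] + [RemoteView TinyAgent SimpleActor object] + [SecureBlock SimpleActor LocalEvent object] + [SimplePool RemoteView SecureBlock]
  take RemoteView:  [SecureBlock CachedRecord SimpleActor LocalEvent object] + [RemoteView TinyAgent SimpleActor object] + [SecureBlock SimpleActor LocalEvent object] + [RemoteView SecureBlock]
  take SecureBlock:  [SecureBlock CachedRecord SimpleActor LocalEvent object] + [TinyAgent SimpleActor object] + [SecureBlock SimpleActor LocalEvent object] + [SecureBlock]
  take CachedRecord:  [CachedRecord SimpleActor LocalEvent object] + [TinyAgent SimpleActor object] + [SimpleActor LocalEvent object]
  take TinyAgent:  [SimpleActor LocalEvent object] + [TinyAgent SimpleActor object] + [SimpleActor LocalEvent object]
  take SimpleActor:  [SimpleActor LocalEvent object] + [SimpleActor object] + [SimpleActor LocalEvent object]
  take LocalEvent:  [LocalEvent object] + [object] + [LocalEvent object]
  take object:  [object] + [object] + [object]
MRO: LazyQueue SimplePool RemoteView SecureBlock CachedRecord TinyAgent SimpleActor LocalEvent object
render is defined in: SecureBlock, TinyAgent. First along the MRO is SecureBlock.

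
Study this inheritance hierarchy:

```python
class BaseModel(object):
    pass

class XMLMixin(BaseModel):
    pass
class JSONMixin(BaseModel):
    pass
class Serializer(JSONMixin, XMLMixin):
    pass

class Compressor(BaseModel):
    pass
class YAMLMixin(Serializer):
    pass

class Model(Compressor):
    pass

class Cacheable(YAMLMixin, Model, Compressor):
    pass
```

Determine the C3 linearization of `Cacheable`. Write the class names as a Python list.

L[Cacheable] = Cacheable + merge(L[YAMLMixin], L[Model], L[Compressor], [YAMLMixin Model Compressor])
  take YAMLMixin:  [YAMLMixin Serializer JSONMixin XMLMixin BaseModel object] + [Model Compressor BaseModel object] + [Compressor BaseModel object] + [YAMLMixin Model Compressor]
  take Serializer:  [Serializer JSONMixin XMLMixin BaseModel object] + [Model Compressor BaseModel object] + [Compressor BaseModel object] + [Model Compressor]
  take JSONMixin:  [JSONMixin XMLMixin BaseModel object] + [Model Compressor BaseModel object] + [Compressor BaseModel object] + [Model Compressor]
  take XMLMixin:  [XMLMixin BaseModel object] + [Model Compressor BaseModel object] + [Compressor BaseModel object] + [Model Compressor]
  take Model:  [BaseModel object] + [Model Compressor BaseModel object] + [Compressor BaseModel object] + [Model Compressor]
  take Compressor:  [BaseModel object] + [Compressor BaseModel object] + [Compressor BaseModel object] + [Compressor]
  take BaseModel:  [BaseModel object] + [BaseModel object] + [BaseModel object]
  take object:  [object] + [object] + [object]

[Cacheable, YAMLMixin, Serializer, JSONMixin, XMLMixin, Model, Compressor, BaseModel, object]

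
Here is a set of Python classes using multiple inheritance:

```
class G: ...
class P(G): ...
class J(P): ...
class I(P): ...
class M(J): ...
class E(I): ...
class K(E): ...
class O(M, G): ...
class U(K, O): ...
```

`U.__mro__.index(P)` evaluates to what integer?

L[U] = U + merge(L[K], L[O], [K O])
  take K:  [K E I P G object] + [O M J P G object] + [K O]
  take E:  [E I P G object] + [O M J P G object] + [O]
  take I:  [I P G object] + [O M J P G object] + [O]
  take O:  [P G object] + [O M J P G object] + [O]
  take M:  [P G object] + [M J P G object]
  take J:  [P G object] + [J P G object]
  take P:  [P G object] + [P G object]
  take G:  [G object] + [G object]
  take object:  [object] + [object]
MRO: U K E I O M J P G object
P sits at index 7.

7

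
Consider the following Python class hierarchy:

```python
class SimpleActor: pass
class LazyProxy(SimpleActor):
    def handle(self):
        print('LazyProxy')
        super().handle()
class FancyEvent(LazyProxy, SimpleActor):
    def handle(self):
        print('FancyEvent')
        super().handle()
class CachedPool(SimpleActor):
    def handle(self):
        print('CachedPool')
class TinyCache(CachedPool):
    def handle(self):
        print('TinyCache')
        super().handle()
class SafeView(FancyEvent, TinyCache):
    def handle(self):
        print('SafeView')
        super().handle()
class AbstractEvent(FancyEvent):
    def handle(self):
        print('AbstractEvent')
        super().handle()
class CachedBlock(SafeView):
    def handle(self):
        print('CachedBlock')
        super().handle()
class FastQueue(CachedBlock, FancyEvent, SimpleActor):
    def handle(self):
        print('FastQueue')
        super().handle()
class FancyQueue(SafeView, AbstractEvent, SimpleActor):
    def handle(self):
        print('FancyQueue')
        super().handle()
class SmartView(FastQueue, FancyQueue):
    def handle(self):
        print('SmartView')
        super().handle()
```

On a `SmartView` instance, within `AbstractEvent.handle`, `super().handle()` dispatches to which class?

FancyEvent

L[SmartView] = SmartView + merge(L[FastQueue], L[FancyQueue], [FastQueue FancyQueue])
  take FastQueue:  [FastQueue CachedBlock SafeView FancyEvent LazyProxy TinyCache CachedPool SimpleActor object] + [FancyQueue SafeView AbstractEvent FancyEvent LazyProxy TinyCache CachedPool SimpleActor object] + [FastQueue FancyQueue]
  take CachedBlock:  [CachedBlock SafeView FancyEvent LazyProxy TinyCache CachedPool SimpleActor object] + [FancyQueue SafeView AbstractEvent FancyEvent LazyProxy TinyCache CachedPool SimpleActor object] + [FancyQueue]
  take FancyQueue:  [SafeView FancyEvent LazyProxy TinyCache CachedPool SimpleActor object] + [FancyQueue SafeView AbstractEvent FancyEvent LazyProxy TinyCache CachedPool SimpleActor object] + [FancyQueue]
  take SafeView:  [SafeView FancyEvent LazyProxy TinyCache CachedPool SimpleActor object] + [SafeView AbstractEvent FancyEvent LazyProxy TinyCache CachedPool SimpleActor object]
  take AbstractEvent:  [FancyEvent LazyProxy TinyCache CachedPool SimpleActor object] + [AbstractEvent FancyEvent LazyProxy TinyCache CachedPool SimpleActor object]
  take FancyEvent:  [FancyEvent LazyProxy TinyCache CachedPool SimpleActor object] + [FancyEvent LazyProxy TinyCache CachedPool SimpleActor object]
  take LazyProxy:  [LazyProxy TinyCache CachedPool SimpleActor object] + [LazyProxy TinyCache CachedPool SimpleActor object]
  take TinyCache:  [TinyCache CachedPool SimpleActor object] + [TinyCache CachedPool SimpleActor object]
  take CachedPool:  [CachedPool SimpleActor object] + [CachedPool SimpleActor object]
  take SimpleActor:  [SimpleActor object] + [SimpleActor object]
  take object:  [object] + [object]
MRO: SmartView FastQueue CachedBlock FancyQueue SafeView AbstractEvent FancyEvent LazyProxy TinyCache CachedPool SimpleActor object
super() in AbstractEvent.handle on a SmartView instance goes to the class after AbstractEvent in SmartView's MRO: FancyEvent.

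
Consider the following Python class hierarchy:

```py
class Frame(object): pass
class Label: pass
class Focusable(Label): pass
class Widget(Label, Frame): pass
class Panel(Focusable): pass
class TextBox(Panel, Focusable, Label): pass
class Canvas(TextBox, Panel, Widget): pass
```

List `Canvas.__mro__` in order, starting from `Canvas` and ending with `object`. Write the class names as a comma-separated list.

L[Canvas] = Canvas + merge(L[TextBox], L[Panel], L[Widget], [TextBox Panel Widget])
  take TextBox:  [TextBox Panel Focusable Label object] + [Panel Focusable Label object] + [Widget Label Frame object] + [TextBox Panel Widget]
  take Panel:  [Panel Focusable Label object] + [Panel Focusable Label object] + [Widget Label Frame object] + [Panel Widget]
  take Focusable:  [Focusable Label object] + [Focusable Label object] + [Widget Label Frame object] + [Widget]
  take Widget:  [Label object] + [Label object] + [Widget Label Frame object] + [Widget]
  take Label:  [Label object] + [Label object] + [Label Frame object]
  take Frame:  [object] + [object] + [Frame object]
  take object:  [object] + [object] + [object]

Canvas, TextBox, Panel, Focusable, Widget, Label, Frame, object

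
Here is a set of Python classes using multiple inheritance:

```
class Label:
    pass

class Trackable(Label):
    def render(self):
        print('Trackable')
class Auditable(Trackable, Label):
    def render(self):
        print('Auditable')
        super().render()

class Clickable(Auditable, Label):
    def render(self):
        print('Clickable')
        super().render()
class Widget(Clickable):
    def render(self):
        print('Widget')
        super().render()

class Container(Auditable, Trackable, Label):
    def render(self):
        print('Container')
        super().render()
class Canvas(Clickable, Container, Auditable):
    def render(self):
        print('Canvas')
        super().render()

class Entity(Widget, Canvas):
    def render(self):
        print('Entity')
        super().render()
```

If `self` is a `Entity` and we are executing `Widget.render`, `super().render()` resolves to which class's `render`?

L[Entity] = Entity + merge(L[Widget], L[Canvas], [Widget Canvas])
  take Widget:  [Widget Clickable Auditable Trackable Label object] + [Canvas Clickable Container Auditable Trackable Label object] + [Widget Canvas]
  take Canvas:  [Clickable Auditable Trackable Label object] + [Canvas Clickable Container Auditable Trackable Label object] + [Canvas]
  take Clickable:  [Clickable Auditable Trackable Label object] + [Clickable Container Auditable Trackable Label object]
  take Container:  [Auditable Trackable Label object] + [Container Auditable Trackable Label object]
  take Auditable:  [Auditable Trackable Label object] + [Auditable Trackable Label object]
  take Trackable:  [Trackable Label object] + [Trackable Label object]
  take Label:  [Label object] + [Label object]
  take object:  [object] + [object]
MRO: Entity Widget Canvas Clickable Container Auditable Trackable Label object
super() in Widget.render on a Entity instance goes to the class after Widget in Entity's MRO: Canvas.

Canvas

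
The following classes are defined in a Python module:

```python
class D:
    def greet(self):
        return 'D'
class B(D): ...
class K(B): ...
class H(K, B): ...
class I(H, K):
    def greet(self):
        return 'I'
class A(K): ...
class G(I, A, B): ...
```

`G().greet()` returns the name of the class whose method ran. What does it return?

L[G] = G + merge(L[I], L[A], L[B], [I A B])
  take I:  [I H K B D object] + [A K B D object] + [B D object] + [I A B]
  take H:  [H K B D object] + [A K B D object] + [B D object] + [A B]
  take A:  [K B D object] + [A K B D object] + [B D object] + [A B]
  take K:  [K B D object] + [K B D object] + [B D object] + [B]
  take B:  [B D object] + [B D object] + [B D object] + [B]
  take D:  [D object] + [D object] + [D object]
  take object:  [object] + [object] + [object]
MRO: G I H A K B D object
greet is defined in: D, I. First along the MRO is I.

I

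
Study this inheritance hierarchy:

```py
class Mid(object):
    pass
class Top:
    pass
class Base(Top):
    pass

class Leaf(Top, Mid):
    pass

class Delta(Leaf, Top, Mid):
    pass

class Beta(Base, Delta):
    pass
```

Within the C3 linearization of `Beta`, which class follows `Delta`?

L[Beta] = Beta + merge(L[Base], L[Delta], [Base Delta])
  take Base:  [Base Top object] + [Delta Leaf Top Mid object] + [Base Delta]
  take Delta:  [Top object] + [Delta Leaf Top Mid object] + [Delta]
  take Leaf:  [Top object] + [Leaf Top Mid object]
  take Top:  [Top object] + [Top Mid object]
  take Mid:  [object] + [Mid object]
  take object:  [object] + [object]
MRO: Beta Base Delta Leaf Top Mid object
Delta is at position 2; next is Leaf.

Leaf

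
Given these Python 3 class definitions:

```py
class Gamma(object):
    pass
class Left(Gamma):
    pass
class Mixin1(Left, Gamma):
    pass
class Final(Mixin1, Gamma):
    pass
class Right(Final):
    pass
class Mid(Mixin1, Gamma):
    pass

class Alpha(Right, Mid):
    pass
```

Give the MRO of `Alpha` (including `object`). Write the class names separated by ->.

L[Alpha] = Alpha + merge(L[Right], L[Mid], [Right Mid])
  take Right:  [Right Final Mixin1 Left Gamma object] + [Mid Mixin1 Left Gamma object] + [Right Mid]
  take Final:  [Final Mixin1 Left Gamma object] + [Mid Mixin1 Left Gamma object] + [Mid]
  take Mid:  [Mixin1 Left Gamma object] + [Mid Mixin1 Left Gamma object] + [Mid]
  take Mixin1:  [Mixin1 Left Gamma object] + [Mixin1 Left Gamma object]
  take Left:  [Left Gamma object] + [Left Gamma object]
  take Gamma:  [Gamma object] + [Gamma object]
  take object:  [object] + [object]

Alpha -> Right -> Final -> Mid -> Mixin1 -> Left -> Gamma -> object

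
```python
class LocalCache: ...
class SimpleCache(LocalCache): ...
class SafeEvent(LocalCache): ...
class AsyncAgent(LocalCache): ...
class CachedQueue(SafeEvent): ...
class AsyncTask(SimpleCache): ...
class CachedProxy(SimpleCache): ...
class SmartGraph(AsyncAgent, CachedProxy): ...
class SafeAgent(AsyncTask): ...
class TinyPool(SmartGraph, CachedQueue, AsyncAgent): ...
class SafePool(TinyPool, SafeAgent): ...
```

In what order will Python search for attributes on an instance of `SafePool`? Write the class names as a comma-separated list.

SafePool, TinyPool, SmartGraph, CachedQueue, AsyncAgent, CachedProxy, SafeAgent, AsyncTask, SimpleCache, SafeEvent, LocalCache, object

L[SafePool] = SafePool + merge(L[TinyPool], L[SafeAgent], [TinyPool SafeAgent])
  take TinyPool:  [TinyPool SmartGraph CachedQueue AsyncAgent CachedProxy SimpleCache SafeEvent LocalCache object] + [SafeAgent AsyncTask SimpleCache LocalCache object] + [TinyPool SafeAgent]
  take SmartGraph:  [SmartGraph CachedQueue AsyncAgent CachedProxy SimpleCache SafeEvent LocalCache object] + [SafeAgent AsyncTask SimpleCache LocalCache object] + [SafeAgent]
  take CachedQueue:  [CachedQueue AsyncAgent CachedProxy SimpleCache SafeEvent LocalCache object] + [SafeAgent AsyncTask SimpleCache LocalCache object] + [SafeAgent]
  take AsyncAgent:  [AsyncAgent CachedProxy SimpleCache SafeEvent LocalCache object] + [SafeAgent AsyncTask SimpleCache LocalCache object] + [SafeAgent]
  take CachedProxy:  [CachedProxy SimpleCache SafeEvent LocalCache object] + [SafeAgent AsyncTask SimpleCache LocalCache object] + [SafeAgent]
  take SafeAgent:  [SimpleCache SafeEvent LocalCache object] + [SafeAgent AsyncTask SimpleCache LocalCache object] + [SafeAgent]
  take AsyncTask:  [SimpleCache SafeEvent LocalCache object] + [AsyncTask SimpleCache LocalCache object]
  take SimpleCache:  [SimpleCache SafeEvent LocalCache object] + [SimpleCache LocalCache object]
  take SafeEvent:  [SafeEvent LocalCache object] + [LocalCache object]
  take LocalCache:  [LocalCache object] + [LocalCache object]
  take object:  [object] + [object]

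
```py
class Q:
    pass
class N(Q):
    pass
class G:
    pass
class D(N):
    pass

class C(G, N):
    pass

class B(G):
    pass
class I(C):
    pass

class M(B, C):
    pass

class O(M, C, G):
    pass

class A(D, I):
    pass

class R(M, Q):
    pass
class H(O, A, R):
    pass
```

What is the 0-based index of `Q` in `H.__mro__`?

L[H] = H + merge(L[O], L[A], L[R], [O A R])
  take O:  [O M B C G N Q object] + [A D I C G N Q object] + [R M B C G N Q object] + [O A R]
  take A:  [M B C G N Q object] + [A D I C G N Q object] + [R M B C G N Q object] + [A R]
  take D:  [M B C G N Q object] + [D I C G N Q object] + [R M B C G N Q object] + [R]
  take I:  [M B C G N Q object] + [I C G N Q object] + [R M B C G N Q object] + [R]
  take R:  [M B C G N Q object] + [C G N Q object] + [R M B C G N Q object] + [R]
  take M:  [M B C G N Q object] + [C G N Q object] + [M B C G N Q object]
  take B:  [B C G N Q object] + [C G N Q object] + [B C G N Q object]
  take C:  [C G N Q object] + [C G N Q object] + [C G N Q object]
  take G:  [G N Q object] + [G N Q object] + [G N Q object]
  take N:  [N Q object] + [N Q object] + [N Q object]
  take Q:  [Q object] + [Q object] + [Q object]
  take object:  [object] + [object] + [object]
MRO: H O A D I R M B C G N Q object
Q sits at index 11.

11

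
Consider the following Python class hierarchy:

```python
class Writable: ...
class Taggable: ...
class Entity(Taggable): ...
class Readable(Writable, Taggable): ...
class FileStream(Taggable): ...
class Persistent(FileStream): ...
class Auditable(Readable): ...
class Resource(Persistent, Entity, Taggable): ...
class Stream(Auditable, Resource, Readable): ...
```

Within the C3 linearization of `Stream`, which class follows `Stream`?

L[Stream] = Stream + merge(L[Auditable], L[Resource], L[Readable], [Auditable Resource Readable])
  take Auditable:  [Auditable Readable Writable Taggable object] + [Resource Persistent FileStream Entity Taggable object] + [Readable Writable Taggable object] + [Auditable Resource Readable]
  take Resource:  [Readable Writable Taggable object] + [Resource Persistent FileStream Entity Taggable object] + [Readable Writable Taggable object] + [Resource Readable]
  take Readable:  [Readable Writable Taggable object] + [Persistent FileStream Entity Taggable object] + [Readable Writable Taggable object] + [Readable]
  take Writable:  [Writable Taggable object] + [Persistent FileStream Entity Taggable object] + [Writable Taggable object]
  take Persistent:  [Taggable object] + [Persistent FileStream Entity Taggable object] + [Taggable object]
  take FileStream:  [Taggable object] + [FileStream Entity Taggable object] + [Taggable object]
  take Entity:  [Taggable object] + [Entity Taggable object] + [Taggable object]
  take Taggable:  [Taggable object] + [Taggable object] + [Taggable object]
  take object:  [object] + [object] + [object]
MRO: Stream Auditable Resource Readable Writable Persistent FileStream Entity Taggable object
Stream is at position 0; next is Auditable.

Auditable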